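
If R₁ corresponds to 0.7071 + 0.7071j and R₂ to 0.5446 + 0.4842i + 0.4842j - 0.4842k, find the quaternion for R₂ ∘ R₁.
0.0427 + 0.6848i + 0.7275j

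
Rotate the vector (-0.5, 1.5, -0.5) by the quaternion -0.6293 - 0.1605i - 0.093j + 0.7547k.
(1.61, 0.345, -0.193)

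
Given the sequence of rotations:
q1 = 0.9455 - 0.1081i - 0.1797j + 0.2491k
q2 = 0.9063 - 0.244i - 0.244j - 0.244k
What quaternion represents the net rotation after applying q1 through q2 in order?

q2 · q1 = 0.8475 - 0.4333i - 0.3064j + 0.0125k
0.8475 - 0.4333i - 0.3064j + 0.0125k


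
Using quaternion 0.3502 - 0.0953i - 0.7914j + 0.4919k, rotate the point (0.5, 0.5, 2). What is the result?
(-1.761, -0.927, -0.734)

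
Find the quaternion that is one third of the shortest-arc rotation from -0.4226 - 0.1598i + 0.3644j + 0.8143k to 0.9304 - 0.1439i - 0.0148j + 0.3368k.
-0.7926 - 0.0653i + 0.3111j + 0.5203k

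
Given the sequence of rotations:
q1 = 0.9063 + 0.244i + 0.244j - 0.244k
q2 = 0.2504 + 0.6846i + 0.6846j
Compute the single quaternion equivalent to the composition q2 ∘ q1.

q2 · q1 = -0.1071 + 0.5145i + 0.8486j - 0.0611k
-0.1071 + 0.5145i + 0.8486j - 0.0611k


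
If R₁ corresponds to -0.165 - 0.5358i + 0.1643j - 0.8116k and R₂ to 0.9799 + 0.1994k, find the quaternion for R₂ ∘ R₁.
0.0001 - 0.5578i + 0.0542j - 0.8282k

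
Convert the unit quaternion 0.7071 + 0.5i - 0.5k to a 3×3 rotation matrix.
[[0.5, 0.7071, -0.5], [-0.7071, 0, -0.7071], [-0.5, 0.7071, 0.5]]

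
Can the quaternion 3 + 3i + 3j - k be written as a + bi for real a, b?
No. The quaternion 3 + 3i + 3j - k has j-coefficient y = 3 and k-coefficient z = -1, not both zero, so it does not lie in the complex subalgebra spanned by 1 and i.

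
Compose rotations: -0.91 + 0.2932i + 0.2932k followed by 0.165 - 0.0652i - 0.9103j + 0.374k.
-0.2407 - 0.1592i + 0.9571j - 0.0251k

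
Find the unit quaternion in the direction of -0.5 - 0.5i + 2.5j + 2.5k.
-0.1387 - 0.1387i + 0.6934j + 0.6934k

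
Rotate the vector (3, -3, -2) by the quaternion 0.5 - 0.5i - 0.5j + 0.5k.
(2, 3, 3)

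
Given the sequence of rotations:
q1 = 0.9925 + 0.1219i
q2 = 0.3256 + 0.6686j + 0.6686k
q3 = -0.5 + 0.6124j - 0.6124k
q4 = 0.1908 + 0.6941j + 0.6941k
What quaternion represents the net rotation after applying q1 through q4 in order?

q2 · q1 = 0.3232 + 0.0397i + 0.7451j + 0.5821k
q3 · q2 · q1 = -0.2614 + 0.7929i - 0.1989j - 0.5133k
q4 · q3 · q2 · q1 = 0.4445 - 0.0669i + 0.331j - 0.8297k
0.4445 - 0.0669i + 0.331j - 0.8297k


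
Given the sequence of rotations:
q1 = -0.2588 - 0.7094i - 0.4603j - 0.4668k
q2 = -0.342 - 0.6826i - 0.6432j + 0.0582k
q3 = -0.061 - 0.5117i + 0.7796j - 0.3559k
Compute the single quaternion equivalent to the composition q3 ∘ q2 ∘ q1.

q2 · q1 = -0.6646 + 0.7463i - 0.036j + 0.0025k
q3 · q2 · q1 = 0.4514 + 0.2837i - 0.7803j - 0.327k
0.4514 + 0.2837i - 0.7803j - 0.327k


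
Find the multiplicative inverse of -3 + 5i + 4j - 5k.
-0.04 - 0.0667i - 0.0533j + 0.0667k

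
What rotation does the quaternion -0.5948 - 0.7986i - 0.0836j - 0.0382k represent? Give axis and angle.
axis = (-0.9934, -0.104, -0.0475), θ = 253°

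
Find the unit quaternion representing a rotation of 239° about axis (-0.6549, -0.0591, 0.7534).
-0.4924 - 0.57i - 0.0514j + 0.6557k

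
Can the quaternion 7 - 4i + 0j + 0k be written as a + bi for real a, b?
Yes. The quaternion 7 - 4i has j- and k-coefficients y = z = 0, so it lies in the complex subalgebra spanned by 1 and i.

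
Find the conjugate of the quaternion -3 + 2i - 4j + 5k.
-3 - 2i + 4j - 5k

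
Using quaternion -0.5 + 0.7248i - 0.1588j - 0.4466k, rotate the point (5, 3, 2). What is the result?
(-0.254, 1.467, -5.982)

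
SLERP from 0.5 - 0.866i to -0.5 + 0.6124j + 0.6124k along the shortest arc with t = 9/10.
0.5466 - 0.1176i - 0.5863j - 0.5863k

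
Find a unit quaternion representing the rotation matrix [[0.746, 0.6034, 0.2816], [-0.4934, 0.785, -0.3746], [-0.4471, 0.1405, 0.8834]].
0.9239 + 0.1394i + 0.1972j - 0.2968k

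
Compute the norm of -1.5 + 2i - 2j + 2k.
3.775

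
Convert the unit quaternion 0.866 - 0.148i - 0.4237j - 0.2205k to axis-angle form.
axis = (-0.296, -0.8473, -0.441), θ = π/3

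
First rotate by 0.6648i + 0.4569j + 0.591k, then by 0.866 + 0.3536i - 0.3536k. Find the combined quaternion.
-0.0261 + 0.7373i - 0.0484j + 0.6734k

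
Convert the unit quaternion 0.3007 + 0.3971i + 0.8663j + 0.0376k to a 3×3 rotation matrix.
[[-0.5038, 0.6654, 0.5509], [0.7106, 0.6818, -0.1737], [-0.4911, 0.304, -0.8163]]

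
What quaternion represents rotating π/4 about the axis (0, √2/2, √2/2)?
0.9239 + 0.2706j + 0.2706k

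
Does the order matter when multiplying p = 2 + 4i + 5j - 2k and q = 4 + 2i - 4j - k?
Yes: pq = 18 + 7i + 12j - 36k ≠ 18 + 33i + 12j + 16k = qp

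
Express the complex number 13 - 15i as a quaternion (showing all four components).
13 - 15i + 0j + 0k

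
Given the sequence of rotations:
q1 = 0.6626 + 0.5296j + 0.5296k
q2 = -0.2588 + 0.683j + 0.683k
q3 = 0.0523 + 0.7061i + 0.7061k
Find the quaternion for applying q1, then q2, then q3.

q2 · q1 = -0.8949 + 0.3155j + 0.3155k
q3 · q2 · q1 = -0.2696 - 0.8547i - 0.2063j - 0.3926k
-0.2696 - 0.8547i - 0.2063j - 0.3926k


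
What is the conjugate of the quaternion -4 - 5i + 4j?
-4 + 5i - 4j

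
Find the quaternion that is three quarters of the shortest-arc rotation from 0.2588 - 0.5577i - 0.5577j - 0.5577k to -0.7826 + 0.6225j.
0.7086 - 0.1634i - 0.6667j - 0.1634k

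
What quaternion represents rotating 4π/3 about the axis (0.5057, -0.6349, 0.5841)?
-0.5 + 0.4379i - 0.5498j + 0.5058k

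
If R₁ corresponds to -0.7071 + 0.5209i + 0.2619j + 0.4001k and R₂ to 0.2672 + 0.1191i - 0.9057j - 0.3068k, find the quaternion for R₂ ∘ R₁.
0.109 - 0.2271i + 0.5029j + 0.8268k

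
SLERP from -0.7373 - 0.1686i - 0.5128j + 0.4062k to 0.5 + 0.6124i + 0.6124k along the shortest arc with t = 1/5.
-0.8023 - 0.3193i - 0.4631j + 0.1998k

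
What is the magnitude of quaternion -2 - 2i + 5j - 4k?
7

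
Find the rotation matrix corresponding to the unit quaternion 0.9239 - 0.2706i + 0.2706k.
[[0.8536, -0.5, -0.1464], [0.5, 0.7071, 0.5], [-0.1464, -0.5, 0.8536]]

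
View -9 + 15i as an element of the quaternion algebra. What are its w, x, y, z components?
-9 + 15i + 0j + 0k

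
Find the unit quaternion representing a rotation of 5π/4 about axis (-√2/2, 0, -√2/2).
-0.3827 - 0.6533i - 0.6533k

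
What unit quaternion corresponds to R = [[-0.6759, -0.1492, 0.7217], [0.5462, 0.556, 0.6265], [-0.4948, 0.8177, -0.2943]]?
0.3827 + 0.1249i + 0.7947j + 0.4543k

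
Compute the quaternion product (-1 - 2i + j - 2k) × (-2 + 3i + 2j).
6 + 5i - 10j - 3k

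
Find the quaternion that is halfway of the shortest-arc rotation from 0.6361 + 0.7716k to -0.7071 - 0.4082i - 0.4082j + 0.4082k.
0.8916 + 0.271i + 0.271j + 0.2412k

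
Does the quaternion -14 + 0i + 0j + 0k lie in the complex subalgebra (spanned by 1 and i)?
Yes. The quaternion -14 has j- and k-coefficients y = z = 0, so it lies in the complex subalgebra spanned by 1 and i.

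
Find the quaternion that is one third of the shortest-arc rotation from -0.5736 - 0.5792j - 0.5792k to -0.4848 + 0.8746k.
-0.244 - 0.4636j - 0.8518k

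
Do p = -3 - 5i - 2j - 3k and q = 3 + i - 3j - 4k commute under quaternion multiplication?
No: pq = -22 - 19i - 20j + 20k ≠ -22 - 17i + 26j - 14k = qp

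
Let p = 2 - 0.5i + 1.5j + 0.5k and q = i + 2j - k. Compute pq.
-2 - 0.5i + 4j - 4.5k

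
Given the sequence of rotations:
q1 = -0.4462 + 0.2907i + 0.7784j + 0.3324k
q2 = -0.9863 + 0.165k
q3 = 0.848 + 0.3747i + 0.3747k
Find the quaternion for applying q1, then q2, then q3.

q2 · q1 = 0.3852 - 0.4152i - 0.7198j - 0.4015k
q3 · q2 · q1 = 0.6327 + 0.062i - 0.6155j - 0.4658k
0.6327 + 0.062i - 0.6155j - 0.4658k


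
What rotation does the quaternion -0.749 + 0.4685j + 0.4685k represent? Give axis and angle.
axis = (0, √2/2, √2/2), θ = 277°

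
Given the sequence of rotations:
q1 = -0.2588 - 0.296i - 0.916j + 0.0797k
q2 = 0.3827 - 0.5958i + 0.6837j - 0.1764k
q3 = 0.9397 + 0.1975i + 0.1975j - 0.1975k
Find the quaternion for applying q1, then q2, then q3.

q2 · q1 = 0.3649 - 0.0662i - 0.4278j + 0.8243k
q3 · q2 · q1 = 0.6033 + 0.0882i - 0.4797j + 0.6311k
0.6033 + 0.0882i - 0.4797j + 0.6311k


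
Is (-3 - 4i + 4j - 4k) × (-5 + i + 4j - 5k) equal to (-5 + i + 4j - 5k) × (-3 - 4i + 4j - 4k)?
No: pq = -17 + 13i - 56j + 15k ≠ -17 + 21i - 8j + 55k = qp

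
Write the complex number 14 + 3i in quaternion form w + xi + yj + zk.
14 + 3i + 0j + 0k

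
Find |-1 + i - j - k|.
2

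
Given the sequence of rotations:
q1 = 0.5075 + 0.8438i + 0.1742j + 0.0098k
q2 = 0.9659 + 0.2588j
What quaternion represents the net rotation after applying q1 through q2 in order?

q2 · q1 = 0.4451 + 0.8176i + 0.2996j - 0.2089k
0.4451 + 0.8176i + 0.2996j - 0.2089k


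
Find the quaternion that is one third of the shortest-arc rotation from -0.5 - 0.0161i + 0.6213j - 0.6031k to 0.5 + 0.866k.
-0.5277 - 0.0112i + 0.4332j - 0.7306k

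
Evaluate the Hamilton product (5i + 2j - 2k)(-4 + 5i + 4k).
-17 - 12i - 38j - 2k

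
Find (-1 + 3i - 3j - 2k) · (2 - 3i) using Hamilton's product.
7 + 9i - 13k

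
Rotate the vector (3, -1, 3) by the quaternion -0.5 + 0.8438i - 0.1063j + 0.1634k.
(3.934, 1.876, 0.047)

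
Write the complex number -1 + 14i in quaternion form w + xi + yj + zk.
-1 + 14i + 0j + 0k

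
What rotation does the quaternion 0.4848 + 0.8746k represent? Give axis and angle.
axis = (0, 0, 1), θ = 122°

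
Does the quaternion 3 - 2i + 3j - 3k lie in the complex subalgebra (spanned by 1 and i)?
No. The quaternion 3 - 2i + 3j - 3k has j-coefficient y = 3 and k-coefficient z = -3, not both zero, so it does not lie in the complex subalgebra spanned by 1 and i.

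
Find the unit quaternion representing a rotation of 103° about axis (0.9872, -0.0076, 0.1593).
0.6225 + 0.7726i - 0.0059j + 0.1247k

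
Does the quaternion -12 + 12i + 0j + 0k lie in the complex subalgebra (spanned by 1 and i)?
Yes. The quaternion -12 + 12i has j- and k-coefficients y = z = 0, so it lies in the complex subalgebra spanned by 1 and i.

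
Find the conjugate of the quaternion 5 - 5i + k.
5 + 5i - k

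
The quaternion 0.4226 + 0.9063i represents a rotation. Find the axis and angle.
axis = (1, 0, 0), θ = 130°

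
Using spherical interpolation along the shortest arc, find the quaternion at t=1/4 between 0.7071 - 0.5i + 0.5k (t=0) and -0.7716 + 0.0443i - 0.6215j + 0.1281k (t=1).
0.8072 - 0.4212i + 0.1855j + 0.3697k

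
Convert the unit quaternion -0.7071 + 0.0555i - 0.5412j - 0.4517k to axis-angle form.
axis = (0.0785, -0.7654, -0.6388), θ = 3π/2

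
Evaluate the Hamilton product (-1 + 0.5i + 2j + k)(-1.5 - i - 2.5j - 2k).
9 - 1.25i - 0.5j + 1.25k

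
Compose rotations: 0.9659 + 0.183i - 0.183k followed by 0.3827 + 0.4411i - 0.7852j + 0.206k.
0.3266 + 0.6398i - 0.64j + 0.2726k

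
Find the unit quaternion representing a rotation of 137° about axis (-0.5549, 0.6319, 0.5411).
0.3665 - 0.5163i + 0.5879j + 0.5034k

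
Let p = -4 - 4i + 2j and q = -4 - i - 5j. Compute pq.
22 + 20i + 12j + 22k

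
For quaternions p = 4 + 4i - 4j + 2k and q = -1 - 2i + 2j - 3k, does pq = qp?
No: pq = 18 - 4i + 20j - 14k ≠ 18 - 20i + 4j - 14k = qp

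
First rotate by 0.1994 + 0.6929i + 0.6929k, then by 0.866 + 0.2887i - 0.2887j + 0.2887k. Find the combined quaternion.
-0.2274 + 0.4576i - 0.0576j + 0.8577k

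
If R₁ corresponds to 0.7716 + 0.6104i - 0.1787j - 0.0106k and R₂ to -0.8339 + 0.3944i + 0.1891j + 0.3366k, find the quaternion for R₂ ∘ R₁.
-0.8468 - 0.1465i + 0.5046j + 0.0827k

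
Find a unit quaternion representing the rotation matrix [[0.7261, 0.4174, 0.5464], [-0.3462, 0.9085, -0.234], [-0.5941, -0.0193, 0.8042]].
0.9272 + 0.0579i + 0.3075j - 0.2059k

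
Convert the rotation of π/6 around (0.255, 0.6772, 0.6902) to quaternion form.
0.9659 + 0.066i + 0.1753j + 0.1786k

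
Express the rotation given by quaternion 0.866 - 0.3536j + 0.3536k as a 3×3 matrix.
[[0.4999, -0.6124, -0.6124], [0.6124, 0.7499, -0.2501], [0.6124, -0.2501, 0.7499]]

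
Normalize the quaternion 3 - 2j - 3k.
0.6396 - 0.4264j - 0.6396k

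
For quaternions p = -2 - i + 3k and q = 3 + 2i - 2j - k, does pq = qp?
No: pq = -1 - i + 9j + 13k ≠ -1 - 13i - j + 9k = qp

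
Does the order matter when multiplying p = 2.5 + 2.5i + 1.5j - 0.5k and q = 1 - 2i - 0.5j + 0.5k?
Yes: pq = 8.5 - 2i + 2.5k ≠ 8.5 - 3i + 0.5j - k = qp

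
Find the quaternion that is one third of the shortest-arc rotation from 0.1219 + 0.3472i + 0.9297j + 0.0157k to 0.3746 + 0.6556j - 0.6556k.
0.2275 + 0.2489i + 0.9119j - 0.234k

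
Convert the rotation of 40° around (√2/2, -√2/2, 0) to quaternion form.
0.9397 + 0.2418i - 0.2418j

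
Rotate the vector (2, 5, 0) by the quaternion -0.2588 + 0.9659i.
(2, -4.33, -2.5)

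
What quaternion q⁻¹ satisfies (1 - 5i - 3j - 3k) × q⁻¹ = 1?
0.0227 + 0.1136i + 0.0682j + 0.0682k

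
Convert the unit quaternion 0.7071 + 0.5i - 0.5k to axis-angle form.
axis = (√2/2, 0, -√2/2), θ = π/2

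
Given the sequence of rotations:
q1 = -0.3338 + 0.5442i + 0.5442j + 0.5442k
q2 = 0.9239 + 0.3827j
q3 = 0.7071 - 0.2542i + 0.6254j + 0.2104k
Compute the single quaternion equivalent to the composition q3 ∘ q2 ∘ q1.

q2 · q1 = -0.5167 + 0.7111i + 0.375j + 0.2945k
q3 · q2 · q1 = -0.4811 + 0.7394i + 0.1665j - 0.4405k
-0.4811 + 0.7394i + 0.1665j - 0.4405k


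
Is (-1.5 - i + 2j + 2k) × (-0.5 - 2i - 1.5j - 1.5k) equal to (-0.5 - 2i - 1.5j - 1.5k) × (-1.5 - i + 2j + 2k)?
No: pq = 4.75 + 3.5i - 4.25j + 6.75k ≠ 4.75 + 3.5i + 6.75j - 4.25k = qp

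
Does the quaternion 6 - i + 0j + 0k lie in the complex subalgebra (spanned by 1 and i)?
Yes. The quaternion 6 - i has j- and k-coefficients y = z = 0, so it lies in the complex subalgebra spanned by 1 and i.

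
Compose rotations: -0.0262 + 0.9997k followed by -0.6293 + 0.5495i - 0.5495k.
0.5658 - 0.0144i - 0.5493j - 0.6147k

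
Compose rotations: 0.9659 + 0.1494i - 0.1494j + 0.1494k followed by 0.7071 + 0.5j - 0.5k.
0.8324 + 0.1056i + 0.3026j - 0.452k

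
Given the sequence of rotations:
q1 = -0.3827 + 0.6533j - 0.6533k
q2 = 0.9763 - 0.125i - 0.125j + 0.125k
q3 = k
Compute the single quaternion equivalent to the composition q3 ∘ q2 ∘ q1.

q2 · q1 = -0.2103 + 0.0478i + 0.604j - 0.7673k
q3 · q2 · q1 = 0.7673 - 0.604i + 0.0478j - 0.2103k
0.7673 - 0.604i + 0.0478j - 0.2103k


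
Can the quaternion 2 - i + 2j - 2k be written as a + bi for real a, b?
No. The quaternion 2 - i + 2j - 2k has j-coefficient y = 2 and k-coefficient z = -2, not both zero, so it does not lie in the complex subalgebra spanned by 1 and i.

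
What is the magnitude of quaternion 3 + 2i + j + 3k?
√23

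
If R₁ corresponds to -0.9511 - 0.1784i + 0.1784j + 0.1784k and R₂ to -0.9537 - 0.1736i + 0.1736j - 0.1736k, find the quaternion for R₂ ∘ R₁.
0.8761 + 0.3972i - 0.2733j - 0.005k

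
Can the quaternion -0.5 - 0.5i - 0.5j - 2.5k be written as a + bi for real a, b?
No. The quaternion -0.5 - 0.5i - 0.5j - 2.5k has j-coefficient y = -0.5 and k-coefficient z = -2.5, not both zero, so it does not lie in the complex subalgebra spanned by 1 and i.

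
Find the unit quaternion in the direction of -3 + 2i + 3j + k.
-0.6255 + 0.417i + 0.6255j + 0.2085k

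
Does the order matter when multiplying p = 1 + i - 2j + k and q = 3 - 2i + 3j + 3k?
Yes: pq = 8 - 8i - 8j + 5k ≠ 8 + 10i + 2j + 7k = qp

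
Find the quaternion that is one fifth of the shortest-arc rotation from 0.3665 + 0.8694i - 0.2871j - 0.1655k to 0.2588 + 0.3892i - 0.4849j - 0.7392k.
0.3627 + 0.8105i - 0.3468j - 0.3021k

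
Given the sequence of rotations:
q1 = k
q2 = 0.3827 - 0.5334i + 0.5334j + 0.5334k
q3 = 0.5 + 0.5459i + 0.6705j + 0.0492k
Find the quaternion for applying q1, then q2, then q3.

q2 · q1 = -0.5334 + 0.5334i + 0.5334j + 0.3827k
q3 · q2 · q1 = -0.9344 + 0.2059i - 0.2736j + 0.0986k
-0.9344 + 0.2059i - 0.2736j + 0.0986k


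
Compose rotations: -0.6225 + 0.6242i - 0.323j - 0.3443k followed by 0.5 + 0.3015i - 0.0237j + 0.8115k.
-0.2277 + 0.3947i + 0.4636j - 0.7599k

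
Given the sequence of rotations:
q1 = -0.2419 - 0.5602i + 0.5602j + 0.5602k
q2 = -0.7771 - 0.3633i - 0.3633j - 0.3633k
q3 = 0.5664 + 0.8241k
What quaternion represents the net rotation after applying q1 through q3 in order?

q2 · q1 = 0.3915 + 0.5232i + 0.0596j - 0.7545k
q3 · q2 · q1 = 0.8435 + 0.2472i + 0.4649j - 0.1047k
0.8435 + 0.2472i + 0.4649j - 0.1047k


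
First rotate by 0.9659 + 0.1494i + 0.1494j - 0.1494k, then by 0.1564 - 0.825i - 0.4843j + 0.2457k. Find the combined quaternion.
0.3834 - 0.7379i - 0.531j + 0.1631k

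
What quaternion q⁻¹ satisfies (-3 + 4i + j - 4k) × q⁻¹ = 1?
-0.0714 - 0.0952i - 0.0238j + 0.0952k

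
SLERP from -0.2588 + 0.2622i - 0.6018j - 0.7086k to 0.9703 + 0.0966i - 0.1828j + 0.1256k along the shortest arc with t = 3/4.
-0.9349 + 0.0053i - 0.0462j - 0.3518k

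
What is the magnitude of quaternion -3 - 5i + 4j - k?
√51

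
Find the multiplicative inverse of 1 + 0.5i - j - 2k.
0.16 - 0.08i + 0.16j + 0.32k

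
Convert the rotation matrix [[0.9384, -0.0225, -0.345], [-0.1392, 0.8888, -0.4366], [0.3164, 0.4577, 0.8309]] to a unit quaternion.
0.9563 + 0.2338i - 0.1729j - 0.0305k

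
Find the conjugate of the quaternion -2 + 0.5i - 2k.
-2 - 0.5i + 2k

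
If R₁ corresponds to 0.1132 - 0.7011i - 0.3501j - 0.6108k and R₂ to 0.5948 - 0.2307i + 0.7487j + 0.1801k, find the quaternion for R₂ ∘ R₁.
0.2777 - 0.8374i - 0.3907j + 0.2628k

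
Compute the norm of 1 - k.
√2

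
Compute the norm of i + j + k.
√3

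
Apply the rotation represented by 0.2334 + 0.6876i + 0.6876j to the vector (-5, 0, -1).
(-0.593, -4.407, 2.496)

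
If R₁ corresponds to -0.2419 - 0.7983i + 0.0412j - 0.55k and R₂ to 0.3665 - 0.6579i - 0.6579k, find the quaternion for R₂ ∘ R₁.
-0.9757 - 0.1063i + 0.1785j - 0.0695k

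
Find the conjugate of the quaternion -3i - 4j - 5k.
3i + 4j + 5k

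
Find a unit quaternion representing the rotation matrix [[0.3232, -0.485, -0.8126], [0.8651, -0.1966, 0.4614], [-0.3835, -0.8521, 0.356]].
0.6088 - 0.5394i - 0.1762j + 0.5544k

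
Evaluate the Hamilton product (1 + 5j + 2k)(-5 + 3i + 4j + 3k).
-31 + 10i - 15j - 22k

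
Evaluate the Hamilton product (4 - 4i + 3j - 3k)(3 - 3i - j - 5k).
-12 - 42i - 6j - 16k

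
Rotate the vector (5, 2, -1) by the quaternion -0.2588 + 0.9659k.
(-3.33, -4.232, -1)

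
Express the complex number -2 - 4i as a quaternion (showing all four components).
-2 - 4i + 0j + 0k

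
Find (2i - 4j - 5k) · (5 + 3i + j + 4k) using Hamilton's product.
18 - i - 43j - 11k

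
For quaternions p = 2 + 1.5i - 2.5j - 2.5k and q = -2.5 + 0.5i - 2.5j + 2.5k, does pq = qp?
No: pq = -5.75 - 15.25i - 3.75j + 8.75k ≠ -5.75 + 9.75i + 6.25j + 13.75k = qp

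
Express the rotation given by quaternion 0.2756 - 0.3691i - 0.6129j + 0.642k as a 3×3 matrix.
[[-0.5756, 0.0986, -0.8118], [0.8063, -0.0968, -0.5835], [-0.1361, -0.9904, -0.0238]]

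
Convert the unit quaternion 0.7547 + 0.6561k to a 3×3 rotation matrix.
[[0.1391, -0.9903, 0], [0.9903, 0.1391, 0], [0, 0, 1]]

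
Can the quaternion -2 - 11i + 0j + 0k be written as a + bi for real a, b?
Yes. The quaternion -2 - 11i has j- and k-coefficients y = z = 0, so it lies in the complex subalgebra spanned by 1 and i.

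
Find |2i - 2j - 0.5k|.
2.872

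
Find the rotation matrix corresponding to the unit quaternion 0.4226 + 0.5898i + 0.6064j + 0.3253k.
[[0.0529, 0.4404, 0.8963], [0.9903, 0.0926, -0.104], [-0.1288, 0.893, -0.4312]]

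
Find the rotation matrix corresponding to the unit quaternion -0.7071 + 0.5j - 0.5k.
[[0, -0.7071, -0.7071], [0.7071, 0.5, -0.5], [0.7071, -0.5, 0.5]]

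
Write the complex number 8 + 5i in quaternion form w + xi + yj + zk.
8 + 5i + 0j + 0k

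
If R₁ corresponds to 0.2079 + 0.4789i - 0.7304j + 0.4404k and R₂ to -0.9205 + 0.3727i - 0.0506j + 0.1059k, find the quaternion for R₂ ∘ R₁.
-0.4535 - 0.3083i + 0.5484j - 0.6314k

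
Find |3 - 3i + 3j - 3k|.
6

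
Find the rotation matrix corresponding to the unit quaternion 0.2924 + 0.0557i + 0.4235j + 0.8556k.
[[-0.8228, -0.4532, 0.343], [0.5475, -0.4703, 0.6921], [-0.1523, 0.7573, 0.6351]]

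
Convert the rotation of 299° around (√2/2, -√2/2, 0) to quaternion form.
-0.8616 + 0.3589i - 0.3589j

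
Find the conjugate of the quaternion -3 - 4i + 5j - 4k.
-3 + 4i - 5j + 4k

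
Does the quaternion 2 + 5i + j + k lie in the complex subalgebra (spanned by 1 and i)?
No. The quaternion 2 + 5i + j + k has j-coefficient y = 1 and k-coefficient z = 1, not both zero, so it does not lie in the complex subalgebra spanned by 1 and i.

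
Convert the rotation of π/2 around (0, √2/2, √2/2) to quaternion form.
0.7071 + 0.5j + 0.5k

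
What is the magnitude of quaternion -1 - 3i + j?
√11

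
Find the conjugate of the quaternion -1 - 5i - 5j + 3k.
-1 + 5i + 5j - 3k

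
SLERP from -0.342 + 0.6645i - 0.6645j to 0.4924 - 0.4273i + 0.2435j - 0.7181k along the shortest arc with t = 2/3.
-0.4849 + 0.5599i - 0.4272j + 0.5185k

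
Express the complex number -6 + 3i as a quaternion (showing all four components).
-6 + 3i + 0j + 0k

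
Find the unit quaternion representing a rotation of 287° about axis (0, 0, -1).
-0.8039 - 0.5948k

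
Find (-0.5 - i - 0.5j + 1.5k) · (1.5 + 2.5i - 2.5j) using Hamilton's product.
0.5 + i + 4.25j + 6k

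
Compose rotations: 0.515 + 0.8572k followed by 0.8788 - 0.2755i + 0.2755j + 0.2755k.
0.2164 + 0.0943i + 0.378j + 0.8952k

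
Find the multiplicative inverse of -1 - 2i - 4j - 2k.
-0.04 + 0.08i + 0.16j + 0.08k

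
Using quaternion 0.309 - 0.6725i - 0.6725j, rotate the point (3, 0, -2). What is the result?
(1.118, 1.882, 2.865)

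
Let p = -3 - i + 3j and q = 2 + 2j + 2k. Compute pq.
-12 + 4i + 2j - 8k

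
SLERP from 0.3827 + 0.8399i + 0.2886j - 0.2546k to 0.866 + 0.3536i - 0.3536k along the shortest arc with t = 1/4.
0.538 + 0.7558i + 0.2263j - 0.2968k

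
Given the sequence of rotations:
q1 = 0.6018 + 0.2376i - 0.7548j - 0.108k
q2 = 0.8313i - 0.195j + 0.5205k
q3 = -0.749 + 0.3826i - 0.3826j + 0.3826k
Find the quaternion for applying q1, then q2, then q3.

q2 · q1 = -0.2885 + 0.9142i + 0.0961j - 0.2679k
q3 · q2 · q1 = 0.0056 - 0.7294i + 0.4907j + 0.4768k
0.0056 - 0.7294i + 0.4907j + 0.4768k


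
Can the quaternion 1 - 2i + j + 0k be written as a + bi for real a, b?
No. The quaternion 1 - 2i + j has j-coefficient y = 1 and k-coefficient z = 0, not both zero, so it does not lie in the complex subalgebra spanned by 1 and i.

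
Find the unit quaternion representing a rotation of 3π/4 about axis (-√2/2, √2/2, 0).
0.3827 - 0.6533i + 0.6533j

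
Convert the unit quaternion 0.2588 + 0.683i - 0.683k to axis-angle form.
axis = (√2/2, 0, -√2/2), θ = 5π/6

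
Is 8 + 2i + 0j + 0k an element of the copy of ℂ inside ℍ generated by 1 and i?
Yes. The quaternion 8 + 2i has j- and k-coefficients y = z = 0, so it lies in the complex subalgebra spanned by 1 and i.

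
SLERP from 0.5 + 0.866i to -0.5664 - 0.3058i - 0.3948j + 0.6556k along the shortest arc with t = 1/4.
0.5704 + 0.7901i + 0.1157j - 0.1922k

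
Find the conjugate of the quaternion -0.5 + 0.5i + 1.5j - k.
-0.5 - 0.5i - 1.5j + k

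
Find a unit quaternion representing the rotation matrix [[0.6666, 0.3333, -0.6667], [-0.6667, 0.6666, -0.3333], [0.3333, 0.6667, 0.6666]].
0.866 + 0.2887i - 0.2887j - 0.2887k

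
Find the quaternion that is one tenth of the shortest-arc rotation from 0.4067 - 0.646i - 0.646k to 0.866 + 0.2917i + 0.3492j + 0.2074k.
0.533 - 0.5906i + 0.0536j - 0.6035k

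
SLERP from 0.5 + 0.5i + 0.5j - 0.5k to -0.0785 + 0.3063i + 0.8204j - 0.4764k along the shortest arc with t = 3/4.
0.0742 + 0.3737i + 0.7738j - 0.5061k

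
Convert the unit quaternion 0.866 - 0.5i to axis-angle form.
axis = (-1, 0, 0), θ = π/3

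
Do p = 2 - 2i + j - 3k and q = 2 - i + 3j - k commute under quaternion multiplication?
No: pq = -4 + 2i + 9j - 13k ≠ -4 - 14i + 7j - 3k = qp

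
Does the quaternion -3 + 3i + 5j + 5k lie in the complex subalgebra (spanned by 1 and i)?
No. The quaternion -3 + 3i + 5j + 5k has j-coefficient y = 5 and k-coefficient z = 5, not both zero, so it does not lie in the complex subalgebra spanned by 1 and i.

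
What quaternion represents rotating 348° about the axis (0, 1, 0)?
-0.9945 + 0.1045j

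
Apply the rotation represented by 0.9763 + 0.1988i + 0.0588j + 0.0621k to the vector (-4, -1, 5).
(-3.146, -3.396, 4.535)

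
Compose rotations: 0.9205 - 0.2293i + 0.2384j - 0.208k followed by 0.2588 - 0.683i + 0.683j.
-0.0812 - 0.8301i + 0.5483j - 0.06k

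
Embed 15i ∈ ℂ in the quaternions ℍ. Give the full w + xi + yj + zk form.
0 + 15i + 0j + 0k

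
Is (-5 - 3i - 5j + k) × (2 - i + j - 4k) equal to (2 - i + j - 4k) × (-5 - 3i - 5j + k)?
No: pq = -4 + 18i - 28j + 14k ≠ -4 - 20i - 2j + 30k = qp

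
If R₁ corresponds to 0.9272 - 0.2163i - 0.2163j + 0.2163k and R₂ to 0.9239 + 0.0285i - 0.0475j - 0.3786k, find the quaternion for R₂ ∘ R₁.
0.9344 - 0.2656i - 0.1682j - 0.1676k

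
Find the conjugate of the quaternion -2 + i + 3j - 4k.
-2 - i - 3j + 4k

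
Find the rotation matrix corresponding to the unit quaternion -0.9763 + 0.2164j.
[[0.9063, 0, -0.4225], [0, 1, 0], [0.4225, 0, 0.9063]]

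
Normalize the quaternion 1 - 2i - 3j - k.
0.2582 - 0.5164i - 0.7746j - 0.2582k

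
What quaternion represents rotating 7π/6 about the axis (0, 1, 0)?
-0.2588 + 0.9659j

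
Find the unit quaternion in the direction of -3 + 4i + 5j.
-0.4243 + 0.5657i + 0.7071j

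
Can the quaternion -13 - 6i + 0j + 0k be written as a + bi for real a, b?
Yes. The quaternion -13 - 6i has j- and k-coefficients y = z = 0, so it lies in the complex subalgebra spanned by 1 and i.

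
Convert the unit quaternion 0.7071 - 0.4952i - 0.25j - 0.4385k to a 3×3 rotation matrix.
[[0.4904, 0.8677, 0.0807], [-0.3725, 0.125, 0.9196], [0.7878, -0.4811, 0.3846]]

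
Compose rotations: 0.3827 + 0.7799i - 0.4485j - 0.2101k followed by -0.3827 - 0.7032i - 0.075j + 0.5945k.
0.4932 - 0.2852i + 0.4588j + 0.6818k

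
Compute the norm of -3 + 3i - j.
√19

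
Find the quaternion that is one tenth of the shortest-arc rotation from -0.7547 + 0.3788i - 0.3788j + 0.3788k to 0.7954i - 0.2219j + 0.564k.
-0.6991 + 0.443i - 0.3766j + 0.4162k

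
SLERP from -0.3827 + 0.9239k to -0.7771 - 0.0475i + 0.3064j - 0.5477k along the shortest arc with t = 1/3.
0.0399 + 0.0213i - 0.1373j + 0.9895k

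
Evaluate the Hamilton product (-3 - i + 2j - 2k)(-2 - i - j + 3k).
13 + 9i + 4j - 2k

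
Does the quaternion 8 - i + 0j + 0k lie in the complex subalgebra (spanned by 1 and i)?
Yes. The quaternion 8 - i has j- and k-coefficients y = z = 0, so it lies in the complex subalgebra spanned by 1 and i.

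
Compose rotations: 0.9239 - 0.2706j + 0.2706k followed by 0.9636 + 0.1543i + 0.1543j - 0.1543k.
0.9738 + 0.1426i - 0.1599j + 0.0764k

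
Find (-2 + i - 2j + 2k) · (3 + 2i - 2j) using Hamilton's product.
-12 + 3i + 2j + 8k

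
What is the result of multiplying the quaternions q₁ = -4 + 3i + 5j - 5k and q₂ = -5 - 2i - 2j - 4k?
16 - 37i + 5j + 45k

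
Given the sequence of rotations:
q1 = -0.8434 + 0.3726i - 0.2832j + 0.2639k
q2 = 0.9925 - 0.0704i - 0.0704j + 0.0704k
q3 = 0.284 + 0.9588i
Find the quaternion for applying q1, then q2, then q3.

q2 · q1 = -0.8494 + 0.4305i - 0.1769j + 0.2487k
q3 · q2 · q1 = -0.654 - 0.6921i - 0.2887j - 0.099k
-0.654 - 0.6921i - 0.2887j - 0.099k


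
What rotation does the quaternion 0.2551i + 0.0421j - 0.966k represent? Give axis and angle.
axis = (0.2551, 0.0421, -0.966), θ = π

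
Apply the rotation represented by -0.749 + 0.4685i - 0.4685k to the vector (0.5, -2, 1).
(1.245, 0.809, 1.745)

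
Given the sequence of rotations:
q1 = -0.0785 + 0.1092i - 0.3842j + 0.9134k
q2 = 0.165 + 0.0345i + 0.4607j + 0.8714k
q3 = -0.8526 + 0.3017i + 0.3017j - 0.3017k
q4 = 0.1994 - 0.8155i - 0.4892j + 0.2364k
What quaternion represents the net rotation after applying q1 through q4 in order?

q2 · q1 = -0.6357 + 0.7709i - 0.0359j + 0.0187k
q3 · q2 · q1 = 0.3259 - 0.8542i - 0.3994j - 0.0676k
q4 · q3 · q2 · q1 = -0.811 - 0.3086i - 0.4961j - 0.0286k
-0.811 - 0.3086i - 0.4961j - 0.0286k


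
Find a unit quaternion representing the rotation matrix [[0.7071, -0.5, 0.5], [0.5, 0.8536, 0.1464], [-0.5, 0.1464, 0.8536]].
0.9239 + 0.2706j + 0.2706k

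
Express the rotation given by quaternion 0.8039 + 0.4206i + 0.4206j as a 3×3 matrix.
[[0.6462, 0.3538, 0.6762], [0.3538, 0.6462, -0.6762], [-0.6762, 0.6762, 0.2924]]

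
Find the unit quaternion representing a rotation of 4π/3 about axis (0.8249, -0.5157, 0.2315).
-0.5 + 0.7144i - 0.4466j + 0.2005k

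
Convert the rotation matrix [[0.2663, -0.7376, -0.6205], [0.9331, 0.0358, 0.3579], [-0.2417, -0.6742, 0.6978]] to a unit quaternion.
0.7071 - 0.3649i - 0.1339j + 0.5907k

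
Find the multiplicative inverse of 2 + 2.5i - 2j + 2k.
0.1096 - 0.137i + 0.1096j - 0.1096k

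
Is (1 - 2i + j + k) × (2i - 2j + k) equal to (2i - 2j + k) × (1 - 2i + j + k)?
No: pq = 5 + 5i + 2j + 3k ≠ 5 - i - 6j - k = qp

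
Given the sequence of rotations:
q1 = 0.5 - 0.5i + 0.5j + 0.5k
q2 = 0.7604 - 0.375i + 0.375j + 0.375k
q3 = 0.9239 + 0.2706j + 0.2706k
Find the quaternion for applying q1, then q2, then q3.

q2 · q1 = -0.1823 - 0.5677i + 0.5677j + 0.5677k
q3 · q2 · q1 = -0.4757 - 0.5245i + 0.3215j + 0.6288k
-0.4757 - 0.5245i + 0.3215j + 0.6288k


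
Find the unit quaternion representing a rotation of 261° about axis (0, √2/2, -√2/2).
-0.6494 + 0.5377j - 0.5377k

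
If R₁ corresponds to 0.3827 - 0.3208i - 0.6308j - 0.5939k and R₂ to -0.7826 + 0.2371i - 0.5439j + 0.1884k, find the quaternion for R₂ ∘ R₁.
-0.4546 + 0.7837i + 0.3659j + 0.2128k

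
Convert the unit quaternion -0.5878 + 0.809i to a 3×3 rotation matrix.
[[1, 0, 0], [0, -0.309, 0.9511], [0, -0.9511, -0.309]]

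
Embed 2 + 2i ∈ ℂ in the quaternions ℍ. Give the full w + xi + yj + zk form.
2 + 2i + 0j + 0k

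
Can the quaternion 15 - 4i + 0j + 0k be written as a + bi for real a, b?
Yes. The quaternion 15 - 4i has j- and k-coefficients y = z = 0, so it lies in the complex subalgebra spanned by 1 and i.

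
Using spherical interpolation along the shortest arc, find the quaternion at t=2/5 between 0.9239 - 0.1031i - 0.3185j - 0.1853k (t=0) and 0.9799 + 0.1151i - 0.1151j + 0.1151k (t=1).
0.9678 - 0.0158i - 0.2422j - 0.0662k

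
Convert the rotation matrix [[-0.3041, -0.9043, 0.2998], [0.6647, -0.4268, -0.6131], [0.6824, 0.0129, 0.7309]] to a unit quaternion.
0.5 + 0.313i - 0.1913j + 0.7845k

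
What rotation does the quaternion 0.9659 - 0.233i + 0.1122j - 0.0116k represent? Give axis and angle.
axis = (-0.9001, 0.4334, -0.0448), θ = π/6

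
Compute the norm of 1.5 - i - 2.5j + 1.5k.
3.428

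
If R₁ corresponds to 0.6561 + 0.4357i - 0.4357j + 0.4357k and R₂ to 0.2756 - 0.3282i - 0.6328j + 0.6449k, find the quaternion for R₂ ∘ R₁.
-0.2329 - 0.09i - 0.1113j + 0.9619k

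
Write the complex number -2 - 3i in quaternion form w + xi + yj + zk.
-2 - 3i + 0j + 0k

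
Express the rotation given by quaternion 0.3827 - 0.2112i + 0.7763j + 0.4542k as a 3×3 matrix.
[[-0.6179, -0.6756, 0.4023], [0.0197, 0.4982, 0.8668], [-0.786, 0.5435, -0.2945]]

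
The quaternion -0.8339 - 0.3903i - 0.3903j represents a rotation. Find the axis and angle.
axis = (-√2/2, -√2/2, 0), θ = 293°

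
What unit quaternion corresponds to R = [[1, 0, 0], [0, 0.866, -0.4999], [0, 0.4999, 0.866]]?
0.9659 + 0.2588i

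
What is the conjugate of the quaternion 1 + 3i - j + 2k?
1 - 3i + j - 2k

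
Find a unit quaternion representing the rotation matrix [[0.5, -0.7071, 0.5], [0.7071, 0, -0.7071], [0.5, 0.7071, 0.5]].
0.7071 + 0.5i + 0.5k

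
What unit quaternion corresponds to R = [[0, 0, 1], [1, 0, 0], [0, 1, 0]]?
0.5 + 0.5i + 0.5j + 0.5k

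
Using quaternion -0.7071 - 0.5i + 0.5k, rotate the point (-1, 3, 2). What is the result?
(0.621, -0.707, 3.621)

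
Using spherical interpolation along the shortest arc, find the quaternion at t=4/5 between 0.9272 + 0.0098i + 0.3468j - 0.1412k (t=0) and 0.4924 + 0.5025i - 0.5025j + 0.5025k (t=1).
0.6992 + 0.4572i - 0.3595j + 0.4158k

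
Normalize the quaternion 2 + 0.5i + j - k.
0.8 + 0.2i + 0.4j - 0.4k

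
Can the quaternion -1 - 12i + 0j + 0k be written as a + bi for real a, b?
Yes. The quaternion -1 - 12i has j- and k-coefficients y = z = 0, so it lies in the complex subalgebra spanned by 1 and i.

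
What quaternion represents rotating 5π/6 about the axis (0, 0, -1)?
0.2588 - 0.9659k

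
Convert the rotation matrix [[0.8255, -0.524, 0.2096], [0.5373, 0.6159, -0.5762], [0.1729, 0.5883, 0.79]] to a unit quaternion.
0.8988 + 0.3239i + 0.0102j + 0.2952k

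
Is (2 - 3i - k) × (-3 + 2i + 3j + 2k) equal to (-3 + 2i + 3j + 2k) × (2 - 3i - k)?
No: pq = 2 + 16i + 10j - 2k ≠ 2 + 10i + 2j + 16k = qp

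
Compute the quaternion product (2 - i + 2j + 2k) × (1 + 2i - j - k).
8 + 3i + 3j - 3k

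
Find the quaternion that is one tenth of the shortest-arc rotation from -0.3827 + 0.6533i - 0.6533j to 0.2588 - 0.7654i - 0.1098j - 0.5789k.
-0.3875 + 0.7001i - 0.5957j + 0.0691k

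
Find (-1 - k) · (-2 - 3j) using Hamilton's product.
2 - 3i + 3j + 2k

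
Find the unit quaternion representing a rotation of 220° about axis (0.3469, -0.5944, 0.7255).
-0.342 + 0.326i - 0.5586j + 0.6817k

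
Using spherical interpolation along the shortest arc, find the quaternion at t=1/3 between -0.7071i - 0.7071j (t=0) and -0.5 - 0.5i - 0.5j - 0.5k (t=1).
-0.183 - 0.683i - 0.683j - 0.183k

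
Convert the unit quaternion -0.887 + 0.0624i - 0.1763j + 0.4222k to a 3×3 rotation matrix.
[[0.5813, 0.727, 0.3654], [-0.771, 0.6357, -0.0382], [-0.2601, -0.2596, 0.93]]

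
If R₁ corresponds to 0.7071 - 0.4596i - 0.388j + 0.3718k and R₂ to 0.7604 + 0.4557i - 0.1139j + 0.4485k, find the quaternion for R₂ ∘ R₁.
0.5362 + 0.1044i - 0.7511j + 0.3707k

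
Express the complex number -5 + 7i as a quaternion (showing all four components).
-5 + 7i + 0j + 0k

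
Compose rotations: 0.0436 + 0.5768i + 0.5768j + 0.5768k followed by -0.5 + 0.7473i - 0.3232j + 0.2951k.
-0.4366 - 0.6125i - 0.5633j + 0.3419k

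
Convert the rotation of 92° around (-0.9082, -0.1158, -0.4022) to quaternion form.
0.6947 - 0.6533i - 0.0833j - 0.2893k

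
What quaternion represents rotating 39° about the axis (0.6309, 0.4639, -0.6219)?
0.9426 + 0.2106i + 0.1549j - 0.2076k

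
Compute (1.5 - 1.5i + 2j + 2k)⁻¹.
0.12 + 0.12i - 0.16j - 0.16k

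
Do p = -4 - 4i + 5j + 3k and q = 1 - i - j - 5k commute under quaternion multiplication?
No: pq = 12 - 22i - 14j + 32k ≠ 12 + 22i + 32j + 14k = qp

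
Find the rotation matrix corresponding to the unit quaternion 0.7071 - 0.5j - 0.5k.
[[0, 0.7071, -0.7071], [-0.7071, 0.5, 0.5], [0.7071, 0.5, 0.5]]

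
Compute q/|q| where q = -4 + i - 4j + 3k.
-0.6172 + 0.1543i - 0.6172j + 0.4629k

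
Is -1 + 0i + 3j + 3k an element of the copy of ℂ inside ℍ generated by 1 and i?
No. The quaternion -1 + 3j + 3k has j-coefficient y = 3 and k-coefficient z = 3, not both zero, so it does not lie in the complex subalgebra spanned by 1 and i.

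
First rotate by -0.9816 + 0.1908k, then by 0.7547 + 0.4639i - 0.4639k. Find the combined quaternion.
-0.6523 - 0.4554i - 0.0885j + 0.5994k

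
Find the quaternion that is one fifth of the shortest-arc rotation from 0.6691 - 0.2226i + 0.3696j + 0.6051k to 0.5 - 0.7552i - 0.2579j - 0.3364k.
0.7445 - 0.4099i + 0.2641j + 0.456k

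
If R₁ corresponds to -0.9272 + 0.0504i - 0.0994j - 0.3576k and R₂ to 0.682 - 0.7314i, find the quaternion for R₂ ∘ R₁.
-0.5955 + 0.7125i - 0.3293j - 0.1712k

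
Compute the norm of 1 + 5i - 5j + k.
√52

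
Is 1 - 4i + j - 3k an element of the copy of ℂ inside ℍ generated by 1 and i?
No. The quaternion 1 - 4i + j - 3k has j-coefficient y = 1 and k-coefficient z = -3, not both zero, so it does not lie in the complex subalgebra spanned by 1 and i.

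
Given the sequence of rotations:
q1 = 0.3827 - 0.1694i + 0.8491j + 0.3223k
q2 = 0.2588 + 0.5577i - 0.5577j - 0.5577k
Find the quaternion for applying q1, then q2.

q2 · q1 = 0.8468 + 0.4634i - 0.079j + 0.249k
0.8468 + 0.4634i - 0.079j + 0.249k


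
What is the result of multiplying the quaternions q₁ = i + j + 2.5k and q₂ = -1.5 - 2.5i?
2.5 - 1.5i - 7.75j - 1.25k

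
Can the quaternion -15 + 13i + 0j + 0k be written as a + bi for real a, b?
Yes. The quaternion -15 + 13i has j- and k-coefficients y = z = 0, so it lies in the complex subalgebra spanned by 1 and i.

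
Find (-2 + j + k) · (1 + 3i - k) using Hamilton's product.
-1 - 7i + 4j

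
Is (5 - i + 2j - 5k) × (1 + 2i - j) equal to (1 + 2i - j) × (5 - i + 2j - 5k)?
No: pq = 9 + 4i - 13j - 8k ≠ 9 + 14i + 7j - 2k = qp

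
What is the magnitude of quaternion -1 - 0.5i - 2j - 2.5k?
3.391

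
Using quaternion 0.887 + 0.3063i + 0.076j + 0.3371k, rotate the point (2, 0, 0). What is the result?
(1.522, 1.289, 0.143)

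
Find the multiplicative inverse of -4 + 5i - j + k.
-0.093 - 0.1163i + 0.0233j - 0.0233k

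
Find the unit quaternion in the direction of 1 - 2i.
0.4472 - 0.8944i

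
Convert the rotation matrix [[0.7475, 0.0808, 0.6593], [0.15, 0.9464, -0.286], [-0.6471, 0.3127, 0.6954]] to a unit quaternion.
0.9205 + 0.1626i + 0.3548j + 0.0188k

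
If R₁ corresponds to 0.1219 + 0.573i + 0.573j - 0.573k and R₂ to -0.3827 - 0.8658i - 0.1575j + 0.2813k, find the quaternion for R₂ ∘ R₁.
0.7009 - 0.3958i - 0.5734j - 0.1523k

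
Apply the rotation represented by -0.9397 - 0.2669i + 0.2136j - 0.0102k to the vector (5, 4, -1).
(4.406, 3.461, 3.257)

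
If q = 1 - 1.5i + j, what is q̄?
1 + 1.5i - j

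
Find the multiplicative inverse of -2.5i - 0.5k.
0.3846i + 0.0769k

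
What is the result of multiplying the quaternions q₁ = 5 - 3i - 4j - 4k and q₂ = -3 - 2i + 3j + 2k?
-1 + 3i + 41j + 5k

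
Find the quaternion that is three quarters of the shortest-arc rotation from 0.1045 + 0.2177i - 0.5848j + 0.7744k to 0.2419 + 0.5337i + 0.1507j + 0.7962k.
0.2205 + 0.483i - 0.0444j + 0.8463k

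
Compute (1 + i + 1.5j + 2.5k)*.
1 - i - 1.5j - 2.5k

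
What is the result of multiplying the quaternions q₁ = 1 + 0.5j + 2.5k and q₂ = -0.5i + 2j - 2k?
4 - 6.5i + 0.75j - 1.75k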